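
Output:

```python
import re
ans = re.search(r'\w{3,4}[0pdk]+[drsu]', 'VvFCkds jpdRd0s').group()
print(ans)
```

VvFCkds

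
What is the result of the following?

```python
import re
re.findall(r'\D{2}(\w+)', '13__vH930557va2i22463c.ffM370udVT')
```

The pattern matches exactly 2 of a non-digit; then one or more of a word character (captured).
Scanning left to right: at [2:22] match '__vH930557va2i22463c', group 1 = 'vH930557va2i22463c'; at [22:33] match '.ffM370udVT', group 1 = 'fM370udVT'.
One capturing group, so `findall` returns just the captured substring from each match — 2 in all.

['vH930557va2i22463c', 'fM370udVT']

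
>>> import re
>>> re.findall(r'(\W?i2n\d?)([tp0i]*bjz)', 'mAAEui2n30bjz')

Pattern: optionally a non-word character, then the literal 'i2n', then optionally a digit (captured); then zero or more of one of [tp0i], then the literal 'bjz' (captured).
Matches: at [5:13] match 'i2n30bjz', groups = ('i2n3', '0bjz').
Multiple groups make `findall` return tuples — one 2-tuple for the one match.

[('i2n3', '0bjz')]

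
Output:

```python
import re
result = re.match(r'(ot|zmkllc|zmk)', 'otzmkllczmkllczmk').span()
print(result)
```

(0, 2)

With `match`, the pattern is implicitly anchored at the beginning.
The match spans [0:2] → 'ot'.
Captured: group 1 = 'ot'.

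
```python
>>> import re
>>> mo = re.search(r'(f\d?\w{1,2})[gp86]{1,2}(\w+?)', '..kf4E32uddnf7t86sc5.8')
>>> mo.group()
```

'f7t86s'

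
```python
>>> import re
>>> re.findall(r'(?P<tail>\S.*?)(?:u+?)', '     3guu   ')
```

This matches a non-whitespace character, then zero or more of any character (lazy) (captured as 'tail'); then one or more of a literal 'u' (lazy) (non-capturing group).
Scanning left to right: at [5:8] match '3gu', group 1 = '3g'.
One capturing group, so `findall` returns just the captured substring from the one match — 1 in all.

['3g']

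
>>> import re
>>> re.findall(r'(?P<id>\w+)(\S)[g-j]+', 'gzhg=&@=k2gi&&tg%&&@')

[('gz', 'h'), ('k2', 'g')]

Pattern: one or more of a word character (captured as 'id'); then a non-whitespace character (captured); then one or more of a character in [g-j].
Matches: at [0:4] match 'gzhg', groups = ('gz', 'h'); at [8:12] match 'k2gi', groups = ('k2', 'g').
With 2 capturing groups, `findall` returns a 2-tuple per match.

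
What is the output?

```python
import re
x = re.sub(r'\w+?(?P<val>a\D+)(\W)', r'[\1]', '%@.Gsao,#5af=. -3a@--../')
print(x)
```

%@.[ao,][af=. ][a@--..]

This matches one or more of a word character (lazy); then the literal 'a', then one or more of a non-digit (captured as 'val'); then a non-word character (captured).
Matches: at [3:9] → 'Gsao,#'; at [9:16] → '5af=. -'; at [16:24] → '3a@--../'.
The replacement refers to a captured group, so each match is rewritten using its own captured text.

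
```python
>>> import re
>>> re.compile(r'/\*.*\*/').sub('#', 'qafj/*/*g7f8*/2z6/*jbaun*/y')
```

'qafj#y'

Every occurrence is swapped for '#'.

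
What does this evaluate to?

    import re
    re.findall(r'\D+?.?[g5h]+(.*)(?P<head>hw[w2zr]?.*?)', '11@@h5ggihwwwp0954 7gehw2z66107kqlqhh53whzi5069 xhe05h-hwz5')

This matches one or more of a non-digit (lazy), then optionally any character, then one or more of one of [g5h]; then zero or more of any character (captured); then the literal 'hw', then optionally one of [w2zr], then zero or more of any character (lazy) (captured as 'head').
With the lazy modifier that quantifier settles for the fewest repetitions that let the rest of the pattern succeed (the atoms after it are unaffected and can still be greedy).
Scanning left to right: at [2:58] match '@@h5ggihwwwp0954 7gehw2z66107kqlqhh53whzi5069 xhe05h-hwz', groups = ('ihwwwp0954 7gehw2z66107kqlqhh53whzi5069 xhe05h-', 'hwz').
Multiple groups make `findall` return tuples — one 2-tuple for the one match.

[('ihwwwp0954 7gehw2z66107kqlqhh53whzi5069 xhe05h-', 'hwz')]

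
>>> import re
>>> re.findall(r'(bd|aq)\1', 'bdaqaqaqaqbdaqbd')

`\1` has to match the exact text group 1 already captured.
Because there's exactly one group, `findall` drops the full match and keeps group 1 from each hit.

['aq', 'aq']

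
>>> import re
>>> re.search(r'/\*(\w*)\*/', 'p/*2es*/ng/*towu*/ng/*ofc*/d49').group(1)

'2es'

`search` walks the string left to right and returns the first match it finds.
The match spans [1:8] → '/*2es*/'.
Captured: group 1 = '2es'.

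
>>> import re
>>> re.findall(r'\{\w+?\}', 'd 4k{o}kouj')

Scanning left to right: at [4:7] → '{o}'.
No capturing groups, so `findall` returns the 1 full match string.

['{o}']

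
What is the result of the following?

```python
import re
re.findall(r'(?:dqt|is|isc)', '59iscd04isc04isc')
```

['is', 'is', 'is']

Alternation isn't longest-match — the leftmost alternative that fits at this position is chosen.
With no groups in the pattern, `findall` gives back each whole match — 3 here.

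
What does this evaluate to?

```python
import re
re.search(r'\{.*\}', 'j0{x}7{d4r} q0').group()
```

'{x}7{d4r}'

`re.search` scans for the first position where the pattern succeeds.
The match spans [2:11] → '{x}7{d4r}'.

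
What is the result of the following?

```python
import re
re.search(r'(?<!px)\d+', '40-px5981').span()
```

(0, 2)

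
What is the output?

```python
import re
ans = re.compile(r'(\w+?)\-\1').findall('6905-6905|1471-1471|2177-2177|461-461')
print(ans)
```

['6905', '1471', '2177', '461']

`\1` is not a pattern — it's the concrete string captured by group 1, re-applied verbatim.
Walking the string: at [0:9] match '6905-6905', group 1 = '6905'; at [10:19] match '1471-1471', group 1 = '1471'; at [20:29] match '2177-2177', group 1 = '2177'; at [30:37] match '461-461', group 1 = '461'.
`findall` collects group 1 from each match (4 total).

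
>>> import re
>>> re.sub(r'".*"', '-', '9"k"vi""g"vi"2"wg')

Each match is replaced by '-'.

'9-wg'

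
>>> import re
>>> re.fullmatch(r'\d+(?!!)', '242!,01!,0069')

None

A negative assertion filters positions out without eating any characters.
`re.fullmatch` requires the pattern to consume the entire string.
Here the pattern can't cover the whole string, so the call returns None.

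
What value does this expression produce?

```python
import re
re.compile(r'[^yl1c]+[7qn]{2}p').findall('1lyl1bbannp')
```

This matches one or more of any character except [yl1c]; then exactly 2 of one of [7qn], then the literal 'p'.
Scanning left to right: at [5:11] → 'bbannp'.
With no groups in the pattern, `findall` gives back each whole match — 1 here.

['bbannp']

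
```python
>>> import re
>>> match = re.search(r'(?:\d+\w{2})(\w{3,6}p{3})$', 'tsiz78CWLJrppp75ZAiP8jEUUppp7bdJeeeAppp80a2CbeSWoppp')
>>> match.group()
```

The pattern matches one or more of a digit, then exactly 2 of a word character (non-capturing group); then 3 to 6 of a word character, then exactly 3 of the literal 'p' (captured); then anchored at the end.
Unlike `match`, `search` isn't anchored — it looks for the pattern anywhere in the string.
The match spans [39:52] → '80a2CbeSWoppp'.
Captured: group 1 = 'CbeSWoppp'.

'80a2CbeSWoppp'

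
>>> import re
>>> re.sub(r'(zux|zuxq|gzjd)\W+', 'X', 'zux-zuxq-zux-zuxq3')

'XXXzuxq3'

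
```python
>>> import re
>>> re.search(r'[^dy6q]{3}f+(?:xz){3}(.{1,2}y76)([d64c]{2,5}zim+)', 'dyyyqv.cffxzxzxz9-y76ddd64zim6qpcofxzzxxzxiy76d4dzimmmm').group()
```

'v.cffxzxzxz9-y76ddd64zim'

This matches exactly 3 of any character except [dy6q], then one or more of the literal 'f', then the literal 'xz' repeated 3 times; then 1 to 2 of any character, then the literal 'y76' (captured); then 2 to 5 of one of [d64c], then the literal 'zi', then one or more of a literal 'm' (captured).
`re.search` tries every starting position until one works.
The match spans [5:29] → 'v.cffxzxzxz9-y76ddd64zim'.
Captured: group 1 = '9-y76', group 2 = 'ddd64zim'.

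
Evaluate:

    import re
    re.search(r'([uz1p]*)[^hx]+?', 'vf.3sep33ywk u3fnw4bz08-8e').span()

(0, 1)

This matches zero or more of one of [uz1p] (captured); then one or more of any character except [hx] (lazy).
A non-greedy quantifier consumes as few characters as it can — just enough that the remainder of the pattern still matches from where it stops; whatever follows it matches normally.
Unlike `match`, `search` isn't anchored — it looks for the pattern anywhere in the string.
The match spans [0:1] → 'v'.
Captured: group 1 = ''.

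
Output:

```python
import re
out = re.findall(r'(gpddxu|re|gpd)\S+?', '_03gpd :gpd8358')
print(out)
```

['gpd']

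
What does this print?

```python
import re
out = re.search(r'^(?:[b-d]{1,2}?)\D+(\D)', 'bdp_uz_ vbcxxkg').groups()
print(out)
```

The match spans [0:15] → 'bdp_uz_ vbcxxkg'.
Captured: group 1 = 'g'.

('g',)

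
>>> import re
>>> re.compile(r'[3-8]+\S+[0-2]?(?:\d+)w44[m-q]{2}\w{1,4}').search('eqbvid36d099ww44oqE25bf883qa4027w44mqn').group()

'36d099ww44oqE25bf883qa4027w44mqn'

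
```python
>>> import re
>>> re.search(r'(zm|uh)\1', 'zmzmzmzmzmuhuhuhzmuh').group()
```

A backreference is literal: `\1` must see the identical characters the first group matched.
The match spans [0:4] → 'zmzm'.

'zmzm'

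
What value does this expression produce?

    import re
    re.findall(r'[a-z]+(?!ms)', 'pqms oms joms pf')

The negative lookaround is zero-width — it rules out positions where the adjacent text would match, without consuming anything.
Walking the string: at [0:4] → 'pqms'; at [5:8] → 'oms'; at [9:13] → 'joms'; at [14:16] → 'pf'.
No capturing groups, so `findall` returns the 4 full match strings.

['pqms', 'oms', 'joms', 'pf']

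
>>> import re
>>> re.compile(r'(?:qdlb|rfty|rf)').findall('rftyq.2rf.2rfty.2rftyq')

['rfty', 'rf', 'rfty', 'rfty']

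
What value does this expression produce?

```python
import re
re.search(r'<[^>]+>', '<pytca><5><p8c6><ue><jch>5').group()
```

'<pytca>'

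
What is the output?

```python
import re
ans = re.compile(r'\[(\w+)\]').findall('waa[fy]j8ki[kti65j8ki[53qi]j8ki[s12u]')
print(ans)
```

['fy', '53qi', 's12u']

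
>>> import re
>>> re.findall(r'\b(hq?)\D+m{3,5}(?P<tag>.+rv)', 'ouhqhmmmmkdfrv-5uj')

`findall` packs the 2 group values into a tuple for every match.
Nothing in the string satisfies the pattern, so the list is empty.

[]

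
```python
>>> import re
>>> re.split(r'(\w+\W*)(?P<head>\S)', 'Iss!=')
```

['', 'Iss!', '=', '']

Pattern: one or more of a word character, then zero or more of a non-word character (captured); then a non-whitespace character (captured as 'head').
Matches to split on: at [0:5] → 'Iss!='.
`re.split` interleaves the captured-group text with the surrounding fragments.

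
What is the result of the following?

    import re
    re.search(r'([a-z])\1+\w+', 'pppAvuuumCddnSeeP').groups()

`\1` is not a pattern — it's the concrete string captured by group 1, re-applied verbatim.
Unlike `match`, `search` isn't anchored — it looks for the pattern anywhere in the string.
The match spans [0:17] → 'pppAvuuumCddnSeeP'.
Captured: group 1 = 'p'.

('p',)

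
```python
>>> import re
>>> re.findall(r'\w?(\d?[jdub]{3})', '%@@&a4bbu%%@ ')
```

['4bbu']

Pattern: optionally a word character; then optionally a digit, then exactly 3 of one of [jdub] (captured).
Matches: at [4:9] match 'a4bbu', group 1 = '4bbu'.
`findall` collects group 1 from the one match (1 total).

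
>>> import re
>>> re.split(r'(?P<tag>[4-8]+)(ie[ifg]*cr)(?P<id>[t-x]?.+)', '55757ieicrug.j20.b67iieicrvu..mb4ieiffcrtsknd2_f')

The pattern matches one or more of a character in [4-8] (captured as 'tag'); then the literal 'ie', then zero or more of one of [ifg], then the literal 'cr' (captured); then optionally a character in [t-x], then one or more of any character (captured as 'id').
Because the pattern has a capturing group, `split` also inserts each captured text between the pieces.

['', '55757', 'ieicr', 'ug.j20.b67iieicrvu..mb4ieiffcrtsknd2_f', '']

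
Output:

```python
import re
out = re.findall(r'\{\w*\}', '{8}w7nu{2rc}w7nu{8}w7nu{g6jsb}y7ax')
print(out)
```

['{8}', '{2rc}', '{8}', '{g6jsb}']

Scanning left to right: at [0:3] → '{8}'; at [7:12] → '{2rc}'; at [16:19] → '{8}'; at [23:30] → '{g6jsb}'.
Since nothing is captured, `findall` lists the 4 matched substrings directly.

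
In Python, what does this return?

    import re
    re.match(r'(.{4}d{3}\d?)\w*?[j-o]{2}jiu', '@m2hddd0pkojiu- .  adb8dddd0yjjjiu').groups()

('@m2hddd0',)

The match spans [0:14] → '@m2hddd0pkojiu'.
Captured: group 1 = '@m2hddd0'.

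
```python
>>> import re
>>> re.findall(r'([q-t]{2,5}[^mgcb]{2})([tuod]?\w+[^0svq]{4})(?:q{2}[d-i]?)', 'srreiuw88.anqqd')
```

[('srrei', 'uw88.an')]

This matches 2 to 5 of a character in [q-t], then exactly 2 of any character except [mgcb] (captured); then optionally one of [tuod], then one or more of a word character, then exactly 4 of any character except [0svq] (captured); then exactly 2 of the literal 'q', then optionally a character in [d-i] (non-capturing group).
Matches: at [0:15] match 'srreiuw88.anqqd', groups = ('srrei', 'uw88.an').
Multiple groups make `findall` return tuples — one 2-tuple for the one match.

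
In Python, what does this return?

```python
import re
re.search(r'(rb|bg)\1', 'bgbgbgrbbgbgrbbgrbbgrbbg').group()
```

'bgbg'

A backreference is literal: `\1` must see the identical characters the first group matched.
The match spans [0:4] → 'bgbg'.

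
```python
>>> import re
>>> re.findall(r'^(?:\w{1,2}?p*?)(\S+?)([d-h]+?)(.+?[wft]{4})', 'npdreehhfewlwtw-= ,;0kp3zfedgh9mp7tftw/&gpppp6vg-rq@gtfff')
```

Because the quantifier is non-greedy, it stops expanding at the earliest point where the rest of the pattern can succeed.
3 groups means the one result is a tuple of 3 captured strings — 1 here.

[('p', 'd', 'reehhfewlwtw-= ,;0kp3zfedgh9mp7tftw')]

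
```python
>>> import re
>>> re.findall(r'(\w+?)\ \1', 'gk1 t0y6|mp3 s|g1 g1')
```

['g1']

`\1` is not a pattern — it's the concrete string captured by group 1, re-applied verbatim.
Matches: at [15:20] match 'g1 g1', group 1 = 'g1'.
With a single group, `findall` returns only what that group captured — 1 item.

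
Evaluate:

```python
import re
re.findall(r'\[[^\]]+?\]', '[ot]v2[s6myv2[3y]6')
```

No capturing groups, so `findall` returns the 2 full match strings.

['[ot]', '[s6myv2[3y]']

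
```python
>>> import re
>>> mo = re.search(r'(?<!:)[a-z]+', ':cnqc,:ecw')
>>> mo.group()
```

'nqc'

A negative assertion filters positions out without eating any characters.
The match spans [2:5] → 'nqc'.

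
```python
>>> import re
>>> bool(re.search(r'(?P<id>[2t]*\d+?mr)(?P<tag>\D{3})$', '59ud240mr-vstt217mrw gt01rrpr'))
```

The pattern matches zero or more of one of [2t], then one or more of a digit (lazy), then the literal 'mr' (captured as 'id'); then exactly 3 of a non-digit (captured as 'tag'); then anchored at the end.
Here the pattern never matches, so the call returns None, and `bool(None)` is False.

False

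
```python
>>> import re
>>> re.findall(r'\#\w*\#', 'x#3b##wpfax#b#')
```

Walking the string: at [1:5] → '#3b#'; at [5:12] → '#wpfax#'.
`findall` yields the raw match text (2 of them) because the pattern has no groups.

['#3b#', '#wpfax#']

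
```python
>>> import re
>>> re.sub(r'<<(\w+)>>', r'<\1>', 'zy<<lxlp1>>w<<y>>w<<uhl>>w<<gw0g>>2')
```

'zy<lxlp1>w<y>w<uhl>w<gw0g>2'

Each match is replaced using the text its own group 1 captured.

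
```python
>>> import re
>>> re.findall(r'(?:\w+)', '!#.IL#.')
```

This matches one or more of a word character (non-capturing group).
No capturing groups, so `findall` returns the 1 full match string.

['IL']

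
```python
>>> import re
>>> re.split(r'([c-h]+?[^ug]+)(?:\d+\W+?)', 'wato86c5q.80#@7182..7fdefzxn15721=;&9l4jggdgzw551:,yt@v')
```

The pattern matches one or more of a character in [c-h] (lazy), then one or more of any character except [ug] (captured); then one or more of a digit, then one or more of a non-word character (lazy) (non-capturing group).
A `+?`/`*?`/`{m,n}?` starts at its minimum and grows only as far as needed for what follows to match.
Matches to split on: at [6:34] → 'c5q.80#@7182..7fdefzxn15721='; at [40:50] → 'ggdgzw551:'.
Because the pattern has a capturing group, `split` also inserts each captured text between the pieces.

['wato86', 'c5q.80#@7182..7fdefzxn1572', ';&9l4j', 'ggdgzw55', ',yt@v']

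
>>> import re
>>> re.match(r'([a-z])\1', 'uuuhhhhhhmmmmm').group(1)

The match spans [0:2] → 'uu'.
Captured: group 1 = 'u'.

'u'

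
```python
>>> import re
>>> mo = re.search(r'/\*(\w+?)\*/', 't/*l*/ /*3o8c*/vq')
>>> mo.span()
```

`search` walks the string left to right and returns the first match it finds.
The match spans [1:6] → '/*l*/'.
Captured: group 1 = 'l'.

(1, 6)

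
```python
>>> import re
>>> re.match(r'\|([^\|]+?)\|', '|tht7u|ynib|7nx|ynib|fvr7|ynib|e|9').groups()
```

('tht7u',)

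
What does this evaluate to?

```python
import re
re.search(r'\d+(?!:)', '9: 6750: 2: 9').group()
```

The negative lookahead/lookbehind blocks any match where the forbidden context is present.
Unlike `match`, `search` isn't anchored — it looks for the pattern anywhere in the string.
The match spans [3:6] → '675'.

'675'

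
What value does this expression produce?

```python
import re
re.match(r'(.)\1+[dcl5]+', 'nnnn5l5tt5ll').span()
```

(0, 7)

`re.match` only tries the pattern at the start of the string.
The match spans [0:7] → 'nnnn5l5'.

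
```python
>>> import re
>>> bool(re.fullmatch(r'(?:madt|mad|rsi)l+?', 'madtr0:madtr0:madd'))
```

False

`fullmatch` succeeds only if the pattern covers the string from start to end.
Here there's no way to consume every character, so the call returns None, and `bool(None)` is False.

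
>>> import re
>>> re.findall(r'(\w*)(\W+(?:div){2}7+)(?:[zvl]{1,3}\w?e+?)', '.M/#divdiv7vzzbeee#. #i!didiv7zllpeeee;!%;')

[('M', '/#divdiv7')]

With 2 capturing groups, `findall` returns a 2-tuple per match.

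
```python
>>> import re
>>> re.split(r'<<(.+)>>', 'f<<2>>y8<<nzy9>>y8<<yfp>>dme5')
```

['f', '2>>y8<<nzy9>>y8<<yfp', 'dme5']

Because the pattern has a capturing group, `split` also inserts each captured text between the pieces.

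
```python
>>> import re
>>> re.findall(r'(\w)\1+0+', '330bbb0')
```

['3', 'b']

The backreference `\1` re-matches whatever the first group consumed, character for character.
Scanning left to right: at [0:3] match '330', group 1 = '3'; at [3:7] match 'bbb0', group 1 = 'b'.
With a single group, `findall` returns only what that group captured — 2 items.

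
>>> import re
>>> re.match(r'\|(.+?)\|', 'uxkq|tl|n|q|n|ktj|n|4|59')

With `match`, the pattern is implicitly anchored at the beginning.
Here position 0 doesn't satisfy it, so the call returns None.

None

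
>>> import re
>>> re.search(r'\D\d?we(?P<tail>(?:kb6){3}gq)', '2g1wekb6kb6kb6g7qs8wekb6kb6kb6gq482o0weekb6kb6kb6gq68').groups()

('kb6kb6kb6gq',)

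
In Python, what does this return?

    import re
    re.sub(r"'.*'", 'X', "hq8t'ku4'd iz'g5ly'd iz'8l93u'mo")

Every occurrence is swapped for 'X'.

'hq8tXmo'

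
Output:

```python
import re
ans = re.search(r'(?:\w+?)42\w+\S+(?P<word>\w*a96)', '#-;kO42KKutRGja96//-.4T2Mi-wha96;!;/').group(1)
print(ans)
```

a96

The match spans [3:32] → 'kO42KKutRGja96//-.4T2Mi-wha96'.
Captured: group 1 = 'a96'.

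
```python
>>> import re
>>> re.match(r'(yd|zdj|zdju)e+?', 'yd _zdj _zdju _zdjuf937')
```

None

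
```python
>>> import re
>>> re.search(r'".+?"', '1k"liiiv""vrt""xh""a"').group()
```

`search` walks the string left to right and returns the first match it finds.
The match spans [2:9] → '"liiiv"'.

'"liiiv"'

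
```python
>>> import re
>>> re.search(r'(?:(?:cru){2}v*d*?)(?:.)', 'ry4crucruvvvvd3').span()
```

The pattern matches the literal 'cru' repeated 2 times, then zero or more of a literal 'v', then zero or more of a literal 'd' (lazy) (non-capturing group); then any character (non-capturing group).
Because the quantifier is non-greedy, it stops expanding at the earliest point where the rest of the pattern can succeed.
`re.search` scans for the first position where the pattern succeeds.
The match spans [3:14] → 'crucruvvvvd'.

(3, 14)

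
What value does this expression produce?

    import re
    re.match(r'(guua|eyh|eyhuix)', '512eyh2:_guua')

`match` is anchored at position 0; if the pattern doesn't fit there, it returns None.
Here the string doesn't start with a match, so the call returns None.

None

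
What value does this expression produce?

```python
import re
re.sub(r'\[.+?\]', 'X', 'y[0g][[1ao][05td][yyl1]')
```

'yXXXX'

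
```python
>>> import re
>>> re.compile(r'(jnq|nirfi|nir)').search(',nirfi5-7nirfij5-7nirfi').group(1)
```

The match spans [1:6] → 'nirfi'.
Captured: group 1 = 'nirfi'.

'nirfi'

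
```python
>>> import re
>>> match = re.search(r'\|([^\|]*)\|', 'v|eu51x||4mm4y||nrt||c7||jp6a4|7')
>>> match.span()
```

`re.search` scans for the first position where the pattern succeeds.
The match spans [1:8] → '|eu51x|'.
Captured: group 1 = 'eu51x'.

(1, 8)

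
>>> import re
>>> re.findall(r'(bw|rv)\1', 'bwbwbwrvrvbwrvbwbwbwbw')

['bw', 'rv', 'bw', 'bw']

The backreference `\1` re-matches whatever the first group consumed, character for character.
With a single group, `findall` returns only what that group captured — 4 items.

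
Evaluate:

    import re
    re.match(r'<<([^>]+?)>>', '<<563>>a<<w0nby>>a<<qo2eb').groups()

('563',)

The match spans [0:7] → '<<563>>'.
Captured: group 1 = '563'.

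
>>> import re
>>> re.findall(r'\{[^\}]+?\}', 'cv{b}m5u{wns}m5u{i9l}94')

['{b}', '{wns}', '{i9l}']

`findall` yields the raw match text (3 of them) because the pattern has no groups.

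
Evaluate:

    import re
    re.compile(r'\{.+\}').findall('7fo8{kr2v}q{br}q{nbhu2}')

Walking the string: at [4:23] → '{kr2v}q{br}q{nbhu2}'.
Since nothing is captured, `findall` lists the 1 matched substring directly.

['{kr2v}q{br}q{nbhu2}']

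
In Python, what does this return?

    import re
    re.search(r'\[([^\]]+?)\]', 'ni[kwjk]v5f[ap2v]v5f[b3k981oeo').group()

'[kwjk]'

`re.search` tries every starting position until one works.
The match spans [2:8] → '[kwjk]'.
Captured: group 1 = 'kwjk'.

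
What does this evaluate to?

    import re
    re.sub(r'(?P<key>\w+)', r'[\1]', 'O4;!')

Pattern: one or more of a word character (captured as 'key').
`\1` in the replacement pulls in group 1's text for each match.

'[O4];!'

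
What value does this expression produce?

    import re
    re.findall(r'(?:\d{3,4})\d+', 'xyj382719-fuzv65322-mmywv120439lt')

This matches 3 to 4 of a digit (non-capturing group); then one or more of a digit.
Matches: at [3:9] → '382719'; at [14:19] → '65322'; at [25:31] → '120439'.
Since nothing is captured, `findall` lists the 3 matched substrings directly.

['382719', '65322', '120439']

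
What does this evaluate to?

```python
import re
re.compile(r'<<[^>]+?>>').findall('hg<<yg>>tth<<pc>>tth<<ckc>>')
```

['<<yg>>', '<<pc>>', '<<ckc>>']

Scanning left to right: at [2:8] → '<<yg>>'; at [11:17] → '<<pc>>'; at [20:27] → '<<ckc>>'.
`findall` yields the raw match text (3 of them) because the pattern has no groups.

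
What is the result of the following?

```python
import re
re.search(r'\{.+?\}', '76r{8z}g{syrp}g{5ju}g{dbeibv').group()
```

With the lazy modifier that quantifier settles for the fewest repetitions that let the rest of the pattern succeed (the atoms after it are unaffected and can still be greedy).
`search` walks the string left to right and returns the first match it finds.
The match spans [3:7] → '{8z}'.

'{8z}'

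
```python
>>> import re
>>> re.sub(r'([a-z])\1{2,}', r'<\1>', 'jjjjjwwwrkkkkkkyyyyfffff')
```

'<j><w>r<k><y><f>'

A backreference is literal: `\1` must see the identical characters the first group matched.
Each match is replaced using the text its own group 1 captured.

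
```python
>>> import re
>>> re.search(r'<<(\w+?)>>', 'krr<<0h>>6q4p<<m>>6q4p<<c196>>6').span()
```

(3, 9)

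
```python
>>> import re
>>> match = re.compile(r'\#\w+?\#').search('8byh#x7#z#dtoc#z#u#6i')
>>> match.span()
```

`re.search` scans for the first position where the pattern succeeds.
The match spans [4:8] → '#x7#'.

(4, 8)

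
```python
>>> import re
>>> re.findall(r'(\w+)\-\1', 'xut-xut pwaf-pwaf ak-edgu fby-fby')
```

['xut', 'pwaf', 'fby']

A backreference is literal: `\1` must see the identical characters the first group matched.
Walking the string: at [0:7] match 'xut-xut', group 1 = 'xut'; at [8:17] match 'pwaf-pwaf', group 1 = 'pwaf'; at [26:33] match 'fby-fby', group 1 = 'fby'.
`findall` collects group 1 from each match (3 total).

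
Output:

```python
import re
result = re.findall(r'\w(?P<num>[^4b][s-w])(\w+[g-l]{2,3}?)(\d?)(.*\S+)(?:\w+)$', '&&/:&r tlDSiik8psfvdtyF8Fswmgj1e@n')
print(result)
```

`findall` packs the 4 group values into a tuple for every match.

[(' t', 'lDSiik8psfvdtyF8Fswmgj', '1', 'e@')]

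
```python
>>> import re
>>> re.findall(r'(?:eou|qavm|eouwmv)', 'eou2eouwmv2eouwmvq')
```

['eou', 'eou', 'eou']

Alternation isn't longest-match — the leftmost alternative that fits at this position is chosen.
Scanning left to right: at [0:3] → 'eou'; at [4:7] → 'eou'; at [11:14] → 'eou'.
No capturing groups, so `findall` returns the 3 full match strings.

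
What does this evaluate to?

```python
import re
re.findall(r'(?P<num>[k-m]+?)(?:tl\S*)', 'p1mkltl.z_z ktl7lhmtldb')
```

Because there's exactly one group, `findall` drops the full match and keeps group 1 from each hit.

['mkl', 'k']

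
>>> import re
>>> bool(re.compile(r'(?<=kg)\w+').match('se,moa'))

Lookahead/lookbehind check context without consuming it, so the matched span excludes the asserted characters.
With `match`, the pattern is implicitly anchored at the beginning.
Here position 0 doesn't satisfy it, so the call returns None, and `bool(None)` is False.

False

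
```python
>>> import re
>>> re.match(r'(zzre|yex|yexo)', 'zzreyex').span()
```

(0, 4)

`match` is anchored at position 0; if the pattern doesn't fit there, it returns None.
The match spans [0:4] → 'zzre'.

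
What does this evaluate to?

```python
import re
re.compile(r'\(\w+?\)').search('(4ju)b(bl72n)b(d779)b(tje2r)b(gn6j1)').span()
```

`re.search` scans for the first position where the pattern succeeds.
The match spans [0:5] → '(4ju)'.

(0, 5)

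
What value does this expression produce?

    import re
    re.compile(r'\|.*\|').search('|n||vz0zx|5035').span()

`re.search` scans for the first position where the pattern succeeds.
The match spans [0:10] → '|n||vz0zx|'.

(0, 10)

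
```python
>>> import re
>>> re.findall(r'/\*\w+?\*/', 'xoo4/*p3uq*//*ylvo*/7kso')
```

['/*p3uq*/', '/*ylvo*/']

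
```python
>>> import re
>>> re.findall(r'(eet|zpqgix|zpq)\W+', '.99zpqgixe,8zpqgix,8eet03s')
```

With a single group, `findall` returns only what that group captured — 1 item.

['zpqgix']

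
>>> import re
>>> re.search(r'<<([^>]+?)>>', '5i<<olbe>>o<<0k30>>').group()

'<<olbe>>'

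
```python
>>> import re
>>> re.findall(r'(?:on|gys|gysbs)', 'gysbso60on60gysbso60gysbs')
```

`|` is ordered: at each position the engine commits to the first alternative that works.
Walking the string: at [0:3] → 'gys'; at [8:10] → 'on'; at [12:15] → 'gys'; at [20:23] → 'gys'.
No capturing groups, so `findall` returns the 4 full match strings.

['gys', 'on', 'gys', 'gys']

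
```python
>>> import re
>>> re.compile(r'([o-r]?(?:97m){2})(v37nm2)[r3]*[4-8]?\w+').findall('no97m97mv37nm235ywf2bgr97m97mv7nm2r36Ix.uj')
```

[('o97m97m', 'v37nm2')]

The pattern matches optionally a character in [o-r], then the literal '97m' repeated 2 times (captured); then the literal 'v37', then the literal 'nm2' (captured); then zero or more of one of [r3], then optionally a character in [4-8], then one or more of a word character.
2 groups means the one result is a tuple of 2 captured strings — 1 here.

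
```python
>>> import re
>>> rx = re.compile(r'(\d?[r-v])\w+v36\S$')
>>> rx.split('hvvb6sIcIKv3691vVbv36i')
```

['h', 'v', '']

Pattern: optionally a digit, then a character in [r-v] (captured); then one or more of a word character; then the literal 'v36', then a non-whitespace character; then anchored at the end.
Matches to split on: at [1:22] → 'vvb6sIcIKv3691vVbv36i'.
The group in the pattern means `split` returns the separators' captures alongside the pieces.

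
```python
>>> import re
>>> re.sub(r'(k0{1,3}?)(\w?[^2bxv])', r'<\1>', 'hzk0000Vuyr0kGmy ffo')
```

'hz<k0>0Vuyr0kGmy ffo'

This matches a literal 'k', then 1 to 3 of the literal '0' (lazy) (captured); then optionally a word character, then any character except [2bxv] (captured).
Matches: at [2:6] → 'k000'.
The replacement refers to a captured group, so each match is rewritten using its own captured text.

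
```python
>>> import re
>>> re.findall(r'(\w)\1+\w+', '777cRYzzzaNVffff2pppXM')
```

A backreference is literal: `\1` must see the identical characters the first group matched.
Matches: at [0:22] match '777cRYzzzaNVffff2pppXM', group 1 = '7'.
One capturing group, so `findall` returns just the captured substring from the one match — 1 in all.

['7']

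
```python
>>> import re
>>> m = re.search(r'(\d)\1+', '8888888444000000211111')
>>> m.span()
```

`\1` has to match the exact text group 1 already captured.
The match spans [0:7] → '8888888'.

(0, 7)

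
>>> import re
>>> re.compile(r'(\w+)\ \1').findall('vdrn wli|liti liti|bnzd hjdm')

`\1` has to match the exact text group 1 already captured.
With a single group, `findall` returns only what that group captured — 1 item.

['liti']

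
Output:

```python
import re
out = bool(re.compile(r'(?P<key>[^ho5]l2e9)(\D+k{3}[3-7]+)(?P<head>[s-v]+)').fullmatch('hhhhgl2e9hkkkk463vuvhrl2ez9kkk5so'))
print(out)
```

`re.fullmatch` is like wrapping the pattern in `^…$` (in single-line mode).
Here there's no way to consume every character, so the call returns None, and `bool(None)` is False.

False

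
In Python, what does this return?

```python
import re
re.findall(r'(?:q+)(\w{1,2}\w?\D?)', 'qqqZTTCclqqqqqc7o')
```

The pattern matches one or more of a literal 'q' (non-capturing group); then 1 to 2 of a word character, then optionally a word character, then optionally a non-digit (captured).
Matches: at [0:7] match 'qqqZTTC', group 1 = 'ZTTC'; at [9:17] match 'qqqqqc7o', group 1 = 'c7o'.
Because there's exactly one group, `findall` drops the full match and keeps group 1 from each hit.

['ZTTC', 'c7o']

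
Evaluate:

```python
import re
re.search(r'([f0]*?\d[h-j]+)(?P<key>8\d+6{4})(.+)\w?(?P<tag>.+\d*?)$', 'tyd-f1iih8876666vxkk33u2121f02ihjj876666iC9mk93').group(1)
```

'f1iih'

Pattern: zero or more of one of [f0] (lazy), then a digit, then one or more of a character in [h-j] (captured); then the literal '8', then one or more of a digit, then exactly 4 of the literal '6' (captured as 'key'); then one or more of any character (captured); then optionally a word character; then one or more of any character, then zero or more of a digit (lazy) (captured as 'tag'); then anchored at the end.
`re.search` scans for the first position where the pattern succeeds.
The match spans [4:47] → 'f1iih8876666vxkk33u2121f02ihjj876666iC9mk93'.
Captured: group 1 = 'f1iih', group 2 = '8876666', group 3 = 'vxkk33u2121f02ihjj876666iC9mk9', group 4 = '3'.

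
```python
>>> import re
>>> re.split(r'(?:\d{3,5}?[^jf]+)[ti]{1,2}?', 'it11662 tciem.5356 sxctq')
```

['it', 'q']

Each match becomes a cut point; 2 segments remain.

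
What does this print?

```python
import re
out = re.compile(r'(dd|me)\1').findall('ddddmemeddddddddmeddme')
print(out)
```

A backreference is literal: `\1` must see the identical characters the first group matched.
With a single group, `findall` returns only what that group captured — 4 items.

['dd', 'me', 'dd', 'dd']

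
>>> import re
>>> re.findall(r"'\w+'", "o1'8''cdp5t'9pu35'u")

["'8'", "'cdp5t'"]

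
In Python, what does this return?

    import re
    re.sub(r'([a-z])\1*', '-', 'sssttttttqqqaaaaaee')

'-----'

`\1` is not a pattern — it's the concrete string captured by group 1, re-applied verbatim.
Every occurrence is swapped for '-'.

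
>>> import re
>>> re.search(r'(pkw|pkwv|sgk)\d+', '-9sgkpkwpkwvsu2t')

None

`re.search` scans for the first position where the pattern succeeds.
Here no position works, so the call returns None.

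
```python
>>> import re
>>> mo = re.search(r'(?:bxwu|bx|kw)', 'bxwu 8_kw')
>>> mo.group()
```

'bxwu'

Alternation tries branches left to right and keeps the first one that lets the overall match succeed at that position.
`re.search` tries every starting position until one works.
The match spans [0:4] → 'bxwu'.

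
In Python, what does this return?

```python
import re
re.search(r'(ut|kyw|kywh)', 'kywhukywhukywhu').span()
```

(0, 3)

Alternation tries branches left to right and keeps the first one that lets the overall match succeed at that position.
Unlike `match`, `search` isn't anchored — it looks for the pattern anywhere in the string.
The match spans [0:3] → 'kyw'.
Captured: group 1 = 'kyw'.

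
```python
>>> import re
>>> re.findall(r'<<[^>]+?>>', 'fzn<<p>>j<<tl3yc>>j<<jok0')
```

Matches: at [3:8] → '<<p>>'; at [9:18] → '<<tl3yc>>'.
No capturing groups, so `findall` returns the 2 full match strings.

['<<p>>', '<<tl3yc>>']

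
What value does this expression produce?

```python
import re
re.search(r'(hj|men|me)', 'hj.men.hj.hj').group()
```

The match spans [0:2] → 'hj'.

'hj'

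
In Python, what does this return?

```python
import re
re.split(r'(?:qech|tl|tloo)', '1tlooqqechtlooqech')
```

['1', 'ooq', '', 'oo', '']

`|` is ordered: at each position the engine commits to the first alternative that works.
Matches to split on: at [1:3] → 'tl'; at [6:10] → 'qech'; at [10:12] → 'tl'; at [14:18] → 'qech'.
`split` removes every match and returns the 5 fragments in between.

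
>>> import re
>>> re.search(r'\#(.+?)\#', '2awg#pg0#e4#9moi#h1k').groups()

The match spans [4:9] → '#pg0#'.
Captured: group 1 = 'pg0'.

('pg0',)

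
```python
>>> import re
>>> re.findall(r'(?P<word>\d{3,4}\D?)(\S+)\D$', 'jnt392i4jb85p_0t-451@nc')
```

`findall` packs the 2 group values into a tuple for every match.

[('392i', '4jb85p_0t-451@n')]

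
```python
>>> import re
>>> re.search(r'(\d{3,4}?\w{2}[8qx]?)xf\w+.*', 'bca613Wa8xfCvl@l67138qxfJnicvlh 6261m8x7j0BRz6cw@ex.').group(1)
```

'613Wa8'

This matches 3 to 4 of a digit (lazy), then exactly 2 of a word character, then optionally one of [8qx] (captured); then the literal 'xf', then one or more of a word character, then zero or more of any character.
`re.search` scans for the first position where the pattern succeeds.
The match spans [3:52] → '613Wa8xfCvl@l67138qxfJnicvlh 6261m8x7j0BRz6cw@ex.'.
Captured: group 1 = '613Wa8'.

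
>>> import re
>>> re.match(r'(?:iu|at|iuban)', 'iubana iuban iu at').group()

The regex engine tests alternatives in the order written; an earlier branch that matches wins even if a later one would match more.
With `match`, the pattern is implicitly anchored at the beginning.
The match spans [0:2] → 'iu'.

'iu'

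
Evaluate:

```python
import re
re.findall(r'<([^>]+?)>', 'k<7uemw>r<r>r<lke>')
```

Walking the string: at [1:8] match '<7uemw>', group 1 = '7uemw'; at [9:12] match '<r>', group 1 = 'r'; at [13:18] match '<lke>', group 1 = 'lke'.
With a single group, `findall` returns only what that group captured — 3 items.

['7uemw', 'r', 'lke']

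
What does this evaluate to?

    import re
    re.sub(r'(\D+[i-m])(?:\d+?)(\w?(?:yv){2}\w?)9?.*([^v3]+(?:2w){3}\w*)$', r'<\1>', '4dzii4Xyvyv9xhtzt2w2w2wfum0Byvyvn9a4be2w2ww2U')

The replacement refers to a captured group, so each match is rewritten using its own captured text.

'4<dzii>'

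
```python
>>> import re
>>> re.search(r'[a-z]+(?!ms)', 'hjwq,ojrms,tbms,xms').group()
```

'hjwq'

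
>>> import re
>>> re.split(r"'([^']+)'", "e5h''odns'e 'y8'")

`re.split` interleaves the captured-group text with the surrounding fragments.

["e5h'", 'odns', 'e ', 'y8', '']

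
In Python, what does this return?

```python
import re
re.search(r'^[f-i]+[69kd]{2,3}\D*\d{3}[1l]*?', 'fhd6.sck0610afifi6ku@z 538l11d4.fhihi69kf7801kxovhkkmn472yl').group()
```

'fhd6.sck061'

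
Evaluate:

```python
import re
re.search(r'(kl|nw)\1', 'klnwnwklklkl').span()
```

A backreference is literal: `\1` must see the identical characters the first group matched.
The match spans [2:6] → 'nwnw'.

(2, 6)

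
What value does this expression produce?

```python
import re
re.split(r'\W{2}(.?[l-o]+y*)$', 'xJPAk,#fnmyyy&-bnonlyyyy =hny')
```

['xJPAk,#fnmyyy&-bnonlyyyy', 'hny', '']

The pattern matches exactly 2 of a non-word character; then optionally any character, then one or more of a character in [l-o], then zero or more of the literal 'y' (captured); then anchored at the end.
The group in the pattern means `split` returns the separators' captures alongside the pieces.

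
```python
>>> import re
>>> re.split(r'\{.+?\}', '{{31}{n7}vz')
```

['', '', 'vz']

With the lazy modifier that quantifier settles for the fewest repetitions that let the rest of the pattern succeed (the atoms after it are unaffected and can still be greedy).
Matches to split on: at [0:5] → '{{31}'; at [5:9] → '{n7}'.
Splitting on the pattern gives 3 pieces.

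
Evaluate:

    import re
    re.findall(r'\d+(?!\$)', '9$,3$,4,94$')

The negative lookaround is zero-width — it rules out positions where the adjacent text would match, without consuming anything.
Scanning left to right: at [6:7] → '4'; at [8:9] → '9'.
`findall` yields the raw match text (2 of them) because the pattern has no groups.

['4', '9']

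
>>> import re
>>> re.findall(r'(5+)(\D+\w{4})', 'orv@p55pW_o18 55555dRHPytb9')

[('55', 'pW_o18'), ('55555', 'dRHPytb9')]

This matches one or more of a literal '5' (captured); then one or more of a non-digit, then exactly 4 of a word character (captured).
Scanning left to right: at [5:13] match '55pW_o18', groups = ('55', 'pW_o18'); at [14:27] match '55555dRHPytb9', groups = ('55555', 'dRHPytb9').
2 groups means each result is a tuple of 2 captured strings — 2 here.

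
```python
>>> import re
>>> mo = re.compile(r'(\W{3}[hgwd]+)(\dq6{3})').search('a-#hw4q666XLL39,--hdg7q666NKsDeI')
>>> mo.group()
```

',--hdg7q666'

This matches exactly 3 of a non-word character, then one or more of one of [hgwd] (captured); then a digit, then the literal 'q', then exactly 3 of the literal '6' (captured).
`re.search` scans for the first position where the pattern succeeds.
The match spans [15:26] → ',--hdg7q666'.
Captured: group 1 = ',--hdg', group 2 = '7q666'.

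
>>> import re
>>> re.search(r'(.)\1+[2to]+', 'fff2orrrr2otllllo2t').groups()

('f',)

The match spans [0:5] → 'fff2o'.
Captured: group 1 = 'f'.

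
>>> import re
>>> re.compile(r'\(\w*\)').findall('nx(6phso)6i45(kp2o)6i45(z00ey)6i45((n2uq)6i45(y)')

`findall` yields the raw match text (5 of them) because the pattern has no groups.

['(6phso)', '(kp2o)', '(z00ey)', '(n2uq)', '(y)']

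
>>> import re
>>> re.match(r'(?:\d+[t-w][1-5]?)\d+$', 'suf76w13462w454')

This matches one or more of a digit, then a character in [t-w], then optionally a character in [1-5] (non-capturing group); then one or more of a digit; then anchored at the end.
`re.match` won't scan ahead — the pattern has to work from the very first character.
Here the string doesn't start with a match, so the call returns None.

None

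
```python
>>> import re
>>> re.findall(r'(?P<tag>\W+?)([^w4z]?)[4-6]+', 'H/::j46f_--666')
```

[('/::', 'j'), ('-', '-')]

The pattern matches one or more of a non-word character (lazy) (captured as 'tag'); then optionally any character except [w4z] (captured); then one or more of a character in [4-6].
Multiple groups make `findall` return tuples — one 2-tuple for each match.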